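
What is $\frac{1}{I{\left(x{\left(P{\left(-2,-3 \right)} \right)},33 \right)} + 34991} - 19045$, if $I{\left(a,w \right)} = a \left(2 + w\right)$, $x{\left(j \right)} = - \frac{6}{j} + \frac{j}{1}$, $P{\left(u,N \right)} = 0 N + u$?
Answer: $- \frac{667070169}{35026} \approx -19045.0$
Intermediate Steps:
$P{\left(u,N \right)} = u$ ($P{\left(u,N \right)} = 0 + u = u$)
$x{\left(j \right)} = j - \frac{6}{j}$ ($x{\left(j \right)} = - \frac{6}{j} + j 1 = - \frac{6}{j} + j = j - \frac{6}{j}$)
$\frac{1}{I{\left(x{\left(P{\left(-2,-3 \right)} \right)},33 \right)} + 34991} - 19045 = \frac{1}{\left(-2 - \frac{6}{-2}\right) \left(2 + 33\right) + 34991} - 19045 = \frac{1}{\left(-2 - -3\right) 35 + 34991} - 19045 = \frac{1}{\left(-2 + 3\right) 35 + 34991} - 19045 = \frac{1}{1 \cdot 35 + 34991} - 19045 = \frac{1}{35 + 34991} - 19045 = \frac{1}{35026} - 19045 = - \frac{667070169}{35026}$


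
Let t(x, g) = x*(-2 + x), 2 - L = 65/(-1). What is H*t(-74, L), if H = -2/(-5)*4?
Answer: 44992/5 ≈ 8998.4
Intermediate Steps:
L = 67 (L = 2 - 65/(-1) = 2 - 65*(-1) = 2 - 1*(-65) = 2 + 65 = 67)
H = 8/5 (H = -2*(-⅕)*4 = (⅖)*4 = 8/5 ≈ 1.6000)
H*t(-74, L) = 8*(-74*(-2 - 74))/5 = 8*(-74*(-76))/5 = (8/5)*5624 = 44992/5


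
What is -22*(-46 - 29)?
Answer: 1650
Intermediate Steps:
-22*(-46 - 29) = -22*(-75) = 1650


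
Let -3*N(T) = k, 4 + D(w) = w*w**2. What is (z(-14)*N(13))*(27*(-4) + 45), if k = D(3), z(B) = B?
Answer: -6762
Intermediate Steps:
D(w) = -4 + w**3 (D(w) = -4 + w*w**2 = -4 + w**3)
k = 23 (k = -4 + 3**3 = -4 + 27 = 23)
N(T) = -23/3 (N(T) = -1/3*23 = -23/3)
(z(-14)*N(13))*(27*(-4) + 45) = (-14*(-23/3))*(27*(-4) + 45) = 322*(-108 + 45)/3 = (322/3)*(-63) = -6762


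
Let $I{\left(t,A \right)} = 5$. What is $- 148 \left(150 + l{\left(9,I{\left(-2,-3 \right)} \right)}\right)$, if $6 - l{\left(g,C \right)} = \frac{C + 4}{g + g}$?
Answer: $-23014$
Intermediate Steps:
$l{\left(g,C \right)} = 6 - \frac{4 + C}{2 g}$ ($l{\left(g,C \right)} = 6 - \frac{C + 4}{g + g} = 6 - \frac{4 + C}{2 g}$)
$- 148 \left(150 + l{\left(9,I{\left(-2,-3 \right)} \right)}\right) = - 148 \left(150 + \frac{-4 - 5 + 12 \cdot 9}{2 \cdot 9}\right) = - 148 \left(150 + \frac{1}{2} \cdot \frac{1}{9} \left(-4 - 5 + 108\right)\right) = - 148 \left(150 + \frac{1}{2} \cdot \frac{1}{9} \cdot 99\right) = - 148 \left(150 + \frac{11}{2}\right) = \left(-148\right) \frac{311}{2} = -23014$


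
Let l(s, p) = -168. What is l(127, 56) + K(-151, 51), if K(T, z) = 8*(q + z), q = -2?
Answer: 224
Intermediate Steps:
K(T, z) = -16 + 8*z (K(T, z) = 8*(-2 + z) = -16 + 8*z)
l(127, 56) + K(-151, 51) = -168 + (-16 + 8*51) = -168 + (-16 + 408) = -168 + 392 = 224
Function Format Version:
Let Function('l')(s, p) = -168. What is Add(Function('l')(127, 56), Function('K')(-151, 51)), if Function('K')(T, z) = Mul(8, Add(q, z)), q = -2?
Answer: 224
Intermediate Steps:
Function('K')(T, z) = Add(-16, Mul(8, z)) (Function('K')(T, z) = Mul(8, Add(-2, z)) = Add(-16, Mul(8, z)))
Add(Function('l')(127, 56), Function('K')(-151, 51)) = Add(-168, Add(-16, Mul(8, 51))) = Add(-168, Add(-16, 408)) = Add(-168, 392) = 224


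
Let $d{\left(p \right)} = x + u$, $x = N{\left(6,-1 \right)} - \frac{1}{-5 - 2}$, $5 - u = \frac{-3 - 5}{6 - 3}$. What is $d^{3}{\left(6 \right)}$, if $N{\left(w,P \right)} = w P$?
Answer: $\frac{54872}{9261} \approx 5.9251$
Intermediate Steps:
$u = \frac{23}{3}$ ($u = 5 - \frac{-3 - 5}{6 - 3} = 5 - - \frac{8}{3} = 5 + \frac{8}{3} = \frac{23}{3} \approx 7.6667$)
$N{\left(w,P \right)} = P w$
$x = - \frac{41}{7}$ ($x = \left(-1\right) 6 - \frac{1}{-5 - 2} = -6 - \frac{1}{-7} = -6 - - \frac{1}{7} = -6 + \frac{1}{7} = - \frac{41}{7} \approx -5.8571$)
$d{\left(p \right)} = \frac{38}{21}$ ($d{\left(p \right)} = - \frac{41}{7} + \frac{23}{3} = \frac{38}{21}$)
$d^{3}{\left(6 \right)} = \left(\frac{38}{21}\right)^{3} = \frac{54872}{9261}$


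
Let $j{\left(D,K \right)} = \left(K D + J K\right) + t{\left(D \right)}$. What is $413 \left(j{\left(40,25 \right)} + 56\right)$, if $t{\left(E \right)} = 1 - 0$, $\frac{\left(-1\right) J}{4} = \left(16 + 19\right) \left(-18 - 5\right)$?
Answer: $33683041$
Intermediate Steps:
$J = 3220$ ($J = - 4 \left(16 + 19\right) \left(-18 - 5\right) = - 4 \cdot 35 \left(-23\right) = \left(-4\right) \left(-805\right) = 3220$)
$t{\left(E \right)} = 1$ ($t{\left(E \right)} = 1 + 0 = 1$)
$j{\left(D,K \right)} = 1 + 3220 K + D K$ ($j{\left(D,K \right)} = \left(K D + 3220 K\right) + 1 = \left(D K + 3220 K\right) + 1 = \left(3220 K + D K\right) + 1 = 1 + 3220 K + D K$)
$413 \left(j{\left(40,25 \right)} + 56\right) = 413 \left(\left(1 + 3220 \cdot 25 + 40 \cdot 25\right) + 56\right) = 413 \left(\left(1 + 80500 + 1000\right) + 56\right) = 413 \left(81501 + 56\right) = 413 \cdot 81557 = 33683041$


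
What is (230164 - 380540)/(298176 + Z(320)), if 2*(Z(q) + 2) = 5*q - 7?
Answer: -300752/597941 ≈ -0.50298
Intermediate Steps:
Z(q) = -11/2 + 5*q/2 (Z(q) = -2 + (5*q - 7)/2 = -2 + (-7 + 5*q)/2 = -2 + (-7/2 + 5*q/2) = -11/2 + 5*q/2)
(230164 - 380540)/(298176 + Z(320)) = (230164 - 380540)/(298176 + (-11/2 + (5/2)*320)) = -150376/(298176 + (-11/2 + 800)) = -150376/(298176 + 1589/2) = -150376/597941/2 = -150376*2/597941 = -300752/597941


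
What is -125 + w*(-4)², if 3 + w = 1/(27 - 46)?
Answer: -3303/19 ≈ -173.84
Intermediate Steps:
w = -58/19 (w = -3 + 1/(27 - 46) = -3 + 1/(-19) = -3 - 1/19 = -58/19 ≈ -3.0526)
-125 + w*(-4)² = -125 - 58/19*(-4)² = -125 - 58/19*16 = -125 - 928/19 = -3303/19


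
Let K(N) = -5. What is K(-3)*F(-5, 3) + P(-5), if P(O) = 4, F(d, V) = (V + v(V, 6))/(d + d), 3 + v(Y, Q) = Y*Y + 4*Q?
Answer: 41/2 ≈ 20.500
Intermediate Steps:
v(Y, Q) = -3 + Y**2 + 4*Q (v(Y, Q) = -3 + (Y*Y + 4*Q) = -3 + (Y**2 + 4*Q) = -3 + Y**2 + 4*Q)
F(d, V) = (21 + V + V**2)/(2*d) (F(d, V) = (V + (-3 + V**2 + 4*6))/(d + d) = (V + (-3 + V**2 + 24))/((2*d)) = (V + (21 + V**2))*(1/(2*d)) = (21 + V + V**2)*(1/(2*d)) = (21 + V + V**2)/(2*d))
K(-3)*F(-5, 3) + P(-5) = -5*(21 + 3 + 3**2)/(2*(-5)) + 4 = -5*(-1)*(21 + 3 + 9)/(2*5) + 4 = -5*(-1)*33/(2*5) + 4 = -5*(-33/10) + 4 = 33/2 + 4 = 41/2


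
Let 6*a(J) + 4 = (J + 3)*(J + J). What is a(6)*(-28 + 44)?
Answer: 832/3 ≈ 277.33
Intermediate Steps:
a(J) = -⅔ + J*(3 + J)/3 (a(J) = -⅔ + ((J + 3)*(J + J))/6 = -⅔ + ((3 + J)*(2*J))/6 = -⅔ + (2*J*(3 + J))/6 = -⅔ + J*(3 + J)/3)
a(6)*(-28 + 44) = (-⅔ + 6 + (⅓)*6²)*(-28 + 44) = (-⅔ + 6 + (⅓)*36)*16 = (-⅔ + 6 + 12)*16 = (52/3)*16 = 832/3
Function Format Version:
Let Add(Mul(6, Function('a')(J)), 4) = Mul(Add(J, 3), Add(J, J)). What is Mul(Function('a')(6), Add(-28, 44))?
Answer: Rational(832, 3) ≈ 277.33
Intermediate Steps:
Function('a')(J) = Add(Rational(-2, 3), Mul(Rational(1, 3), J, Add(3, J))) (Function('a')(J) = Add(Rational(-2, 3), Mul(Rational(1, 6), Mul(Add(J, 3), Add(J, J)))) = Add(Rational(-2, 3), Mul(Rational(1, 6), Mul(Add(3, J), Mul(2, J)))) = Add(Rational(-2, 3), Mul(Rational(1, 6), Mul(2, J, Add(3, J)))) = Add(Rational(-2, 3), Mul(Rational(1, 3), J, Add(3, J))))
Mul(Function('a')(6), Add(-28, 44)) = Mul(Add(Rational(-2, 3), 6, Mul(Rational(1, 3), Pow(6, 2))), Add(-28, 44)) = Mul(Add(Rational(-2, 3), 6, Mul(Rational(1, 3), 36)), 16) = Mul(Add(Rational(-2, 3), 6, 12), 16) = Mul(Rational(52, 3), 16) = Rational(832, 3)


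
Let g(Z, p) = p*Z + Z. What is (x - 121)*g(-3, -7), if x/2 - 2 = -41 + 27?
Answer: -2610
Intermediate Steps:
g(Z, p) = Z + Z*p (g(Z, p) = Z*p + Z = Z + Z*p)
x = -24 (x = 4 + 2*(-41 + 27) = 4 + 2*(-14) = 4 - 28 = -24)
(x - 121)*g(-3, -7) = (-24 - 121)*(-3*(1 - 7)) = -(-435)*(-6) = -145*18 = -2610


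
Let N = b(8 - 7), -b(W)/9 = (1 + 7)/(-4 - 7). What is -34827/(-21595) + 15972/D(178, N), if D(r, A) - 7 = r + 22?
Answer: 117374843/1490055 ≈ 78.772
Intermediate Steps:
b(W) = 72/11 (b(W) = -9*(1 + 7)/(-4 - 7) = -72/(-11) = -72*(-1)/11 = -9*(-8/11) = 72/11)
N = 72/11 ≈ 6.5455
D(r, A) = 29 + r (D(r, A) = 7 + (r + 22) = 7 + (22 + r) = 29 + r)
-34827/(-21595) + 15972/D(178, N) = -34827/(-21595) + 15972/(29 + 178) = -34827*(-1/21595) + 15972/207 = 34827/21595 + 15972*(1/207) = 34827/21595 + 5324/69 = 117374843/1490055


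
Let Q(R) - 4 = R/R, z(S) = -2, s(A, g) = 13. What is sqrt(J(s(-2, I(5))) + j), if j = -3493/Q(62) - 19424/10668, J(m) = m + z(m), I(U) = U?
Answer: I*sqrt(122594335710)/13335 ≈ 26.257*I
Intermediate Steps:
Q(R) = 5 (Q(R) = 4 + R/R = 4 + 1 = 5)
J(m) = -2 + m (J(m) = m - 2 = -2 + m)
j = -9340111/13335 (j = -3493/5 - 19424/10668 = -3493*1/5 - 19424*1/10668 = -3493/5 - 4856/2667 = -9340111/13335 ≈ -700.42)
sqrt(J(s(-2, I(5))) + j) = sqrt((-2 + 13) - 9340111/13335) = sqrt(11 - 9340111/13335) = sqrt(-9193426/13335) = I*sqrt(122594335710)/13335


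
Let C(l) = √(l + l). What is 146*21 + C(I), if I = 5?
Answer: 3066 + √10 ≈ 3069.2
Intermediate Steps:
C(l) = √2*√l (C(l) = √(2*l) = √2*√l)
146*21 + C(I) = 146*21 + √2*√5 = 3066 + √10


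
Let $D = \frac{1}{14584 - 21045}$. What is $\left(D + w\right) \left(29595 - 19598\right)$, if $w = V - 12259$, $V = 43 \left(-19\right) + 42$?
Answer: $- \frac{64759547075}{497} \approx -1.303 \cdot 10^{8}$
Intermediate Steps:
$V = -775$ ($V = -817 + 42 = -775$)
$w = -13034$ ($w = -775 - 12259 = -13034$)
$D = - \frac{1}{6461}$ ($D = \frac{1}{-6461} = - \frac{1}{6461} \approx -0.00015477$)
$\left(D + w\right) \left(29595 - 19598\right) = \left(- \frac{1}{6461} - 13034\right) \left(29595 - 19598\right) = \left(- \frac{84212675}{6461}\right) 9997 = - \frac{64759547075}{497}$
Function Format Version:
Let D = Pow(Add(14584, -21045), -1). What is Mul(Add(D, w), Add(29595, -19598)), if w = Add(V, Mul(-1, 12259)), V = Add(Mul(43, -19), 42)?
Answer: Rational(-64759547075, 497) ≈ -1.3030e+8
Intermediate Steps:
V = -775 (V = Add(-817, 42) = -775)
w = -13034 (w = Add(-775, Mul(-1, 12259)) = Add(-775, -12259) = -13034)
D = Rational(-1, 6461) (D = Pow(-6461, -1) = Rational(-1, 6461) ≈ -0.00015477)
Mul(Add(D, w), Add(29595, -19598)) = Mul(Add(Rational(-1, 6461), -13034), Add(29595, -19598)) = Mul(Rational(-84212675, 6461), 9997) = Rational(-64759547075, 497)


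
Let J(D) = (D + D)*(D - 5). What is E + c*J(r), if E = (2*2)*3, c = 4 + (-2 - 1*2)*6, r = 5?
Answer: 12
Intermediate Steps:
J(D) = 2*D*(-5 + D) (J(D) = (2*D)*(-5 + D) = 2*D*(-5 + D))
c = -20 (c = 4 + (-2 - 2)*6 = 4 - 4*6 = 4 - 24 = -20)
E = 12 (E = 4*3 = 12)
E + c*J(r) = 12 - 40*5*(-5 + 5) = 12 - 40*5*0 = 12 - 20*0 = 12 + 0 = 12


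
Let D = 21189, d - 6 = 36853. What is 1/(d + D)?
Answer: 1/58048 ≈ 1.7227e-5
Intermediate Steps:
d = 36859 (d = 6 + 36853 = 36859)
1/(d + D) = 1/(36859 + 21189) = 1/58048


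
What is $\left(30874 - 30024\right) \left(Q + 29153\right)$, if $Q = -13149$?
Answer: $13603400$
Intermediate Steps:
$\left(30874 - 30024\right) \left(Q + 29153\right) = \left(30874 - 30024\right) \left(-13149 + 29153\right) = 850 \cdot 16004 = 13603400$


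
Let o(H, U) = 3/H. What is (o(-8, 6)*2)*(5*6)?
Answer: -45/2 ≈ -22.500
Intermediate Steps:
(o(-8, 6)*2)*(5*6) = ((3/(-8))*2)*(5*6) = ((3*(-⅛))*2)*30 = -3/8*2*30 = -¾*30 = -45/2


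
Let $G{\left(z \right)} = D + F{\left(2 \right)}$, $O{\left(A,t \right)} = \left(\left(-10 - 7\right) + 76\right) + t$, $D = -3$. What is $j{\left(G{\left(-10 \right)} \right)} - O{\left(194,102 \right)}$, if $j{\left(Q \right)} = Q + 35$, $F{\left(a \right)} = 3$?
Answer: $-126$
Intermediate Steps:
$O{\left(A,t \right)} = 59 + t$ ($O{\left(A,t \right)} = \left(-17 + 76\right) + t = 59 + t$)
$G{\left(z \right)} = 0$ ($G{\left(z \right)} = -3 + 3 = 0$)
$j{\left(Q \right)} = 35 + Q$
$j{\left(G{\left(-10 \right)} \right)} - O{\left(194,102 \right)} = \left(35 + 0\right) - \left(59 + 102\right) = 35 - 161 = -126$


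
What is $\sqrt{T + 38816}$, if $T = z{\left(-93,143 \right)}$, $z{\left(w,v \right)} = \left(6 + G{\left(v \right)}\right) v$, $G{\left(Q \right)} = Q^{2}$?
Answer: $\sqrt{2963881} \approx 1721.6$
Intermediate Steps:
$z{\left(w,v \right)} = v \left(6 + v^{2}\right)$ ($z{\left(w,v \right)} = \left(6 + v^{2}\right) v = v \left(6 + v^{2}\right)$)
$T = 2925065$ ($T = 143 \left(6 + 143^{2}\right) = 143 \left(6 + 20449\right) = 143 \cdot 20455 = 2925065$)
$\sqrt{T + 38816} = \sqrt{2925065 + 38816} = \sqrt{2963881}$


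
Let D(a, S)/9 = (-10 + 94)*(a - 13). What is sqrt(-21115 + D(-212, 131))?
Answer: I*sqrt(191215) ≈ 437.28*I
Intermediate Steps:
D(a, S) = -9828 + 756*a (D(a, S) = 9*((-10 + 94)*(a - 13)) = 9*(84*(-13 + a)) = 9*(-1092 + 84*a) = -9828 + 756*a)
sqrt(-21115 + D(-212, 131)) = sqrt(-21115 + (-9828 + 756*(-212))) = sqrt(-21115 + (-9828 - 160272)) = sqrt(-21115 - 170100) = sqrt(-191215) = I*sqrt(191215)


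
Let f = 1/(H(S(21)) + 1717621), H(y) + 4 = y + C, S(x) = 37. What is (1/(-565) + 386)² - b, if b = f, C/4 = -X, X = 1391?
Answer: 16286362932301133/109308386050 ≈ 1.4899e+5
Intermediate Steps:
C = -5564 (C = 4*(-1*1391) = 4*(-1391) = -5564)
H(y) = -5568 + y (H(y) = -4 + (y - 5564) = -4 + (-5564 + y) = -5568 + y)
f = 1/1712090 (f = 1/((-5568 + 37) + 1717621) = 1/(-5531 + 1717621) = 1/1712090 ≈ 5.8408e-7)
b = 1/1712090 ≈ 5.8408e-7
(1/(-565) + 386)² - b = (1/(-565) + 386)² - 1*1/1712090 = (-1/565 + 386)² - 1/1712090 = (218089/565)² - 1/1712090 = 47562811921/319225 - 1/1712090 = 16286362932301133/109308386050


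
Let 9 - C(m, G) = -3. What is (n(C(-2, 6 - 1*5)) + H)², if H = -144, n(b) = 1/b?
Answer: 2982529/144 ≈ 20712.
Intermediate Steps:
C(m, G) = 12 (C(m, G) = 9 - 1*(-3) = 9 + 3 = 12)
(n(C(-2, 6 - 1*5)) + H)² = (1/12 - 144)² = (-1727/12)² = 2982529/144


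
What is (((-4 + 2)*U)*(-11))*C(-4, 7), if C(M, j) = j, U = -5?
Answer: -770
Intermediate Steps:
(((-4 + 2)*U)*(-11))*C(-4, 7) = (((-4 + 2)*(-5))*(-11))*7 = (-2*(-5)*(-11))*7 = (10*(-11))*7 = -110*7 = -770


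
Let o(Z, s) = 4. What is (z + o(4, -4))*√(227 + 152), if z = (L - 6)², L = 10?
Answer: 20*√379 ≈ 389.36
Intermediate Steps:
z = 16 (z = (10 - 6)² = 4² = 16)
(z + o(4, -4))*√(227 + 152) = (16 + 4)*√(227 + 152) = 20*√379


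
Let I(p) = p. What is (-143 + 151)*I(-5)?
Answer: -40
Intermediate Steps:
(-143 + 151)*I(-5) = (-143 + 151)*(-5) = 8*(-5) = -40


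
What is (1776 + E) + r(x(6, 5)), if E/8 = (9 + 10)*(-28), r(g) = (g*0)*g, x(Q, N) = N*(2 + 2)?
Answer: -2480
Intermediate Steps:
x(Q, N) = 4*N (x(Q, N) = N*4 = 4*N)
r(g) = 0 (r(g) = 0*g = 0)
E = -4256 (E = 8*((9 + 10)*(-28)) = 8*(19*(-28)) = 8*(-532) = -4256)
(1776 + E) + r(x(6, 5)) = (1776 - 4256) + 0 = -2480 + 0 = -2480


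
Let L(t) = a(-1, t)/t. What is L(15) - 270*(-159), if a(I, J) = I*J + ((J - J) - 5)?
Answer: 128786/3 ≈ 42929.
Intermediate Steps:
a(I, J) = -5 + I*J (a(I, J) = I*J + (0 - 5) = I*J - 5 = -5 + I*J)
L(t) = (-5 - t)/t
L(15) - 270*(-159) = (-5 - 1*15)/15 - 270*(-159) = (-5 - 15)/15 + 42930 = (1/15)*(-20) + 42930 = -4/3 + 42930 = 128786/3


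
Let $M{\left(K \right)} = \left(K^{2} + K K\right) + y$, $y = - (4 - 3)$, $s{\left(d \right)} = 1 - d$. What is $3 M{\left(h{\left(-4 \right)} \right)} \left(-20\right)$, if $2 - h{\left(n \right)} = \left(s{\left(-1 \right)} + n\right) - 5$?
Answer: $-9660$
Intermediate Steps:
$y = -1$ ($y = \left(-1\right) 1 = -1$)
$h{\left(n \right)} = 5 - n$ ($h{\left(n \right)} = 2 - \left(\left(\left(1 - -1\right) + n\right) - 5\right) = 2 - \left(\left(\left(1 + 1\right) + n\right) - 5\right) = 2 - \left(\left(2 + n\right) - 5\right) = 2 - \left(-3 + n\right) = 5 - n$)
$M{\left(K \right)} = -1 + 2 K^{2}$ ($M{\left(K \right)} = \left(K^{2} + K K\right) - 1 = \left(K^{2} + K^{2}\right) - 1 = 2 K^{2} - 1 = -1 + 2 K^{2}$)
$3 M{\left(h{\left(-4 \right)} \right)} \left(-20\right) = 3 \left(-1 + 2 \left(5 - -4\right)^{2}\right) \left(-20\right) = 3 \left(-1 + 2 \left(5 + 4\right)^{2}\right) \left(-20\right) = 3 \left(-1 + 2 \cdot 9^{2}\right) \left(-20\right) = 3 \left(-1 + 2 \cdot 81\right) \left(-20\right) = 3 \left(-1 + 162\right) \left(-20\right) = 3 \cdot 161 \left(-20\right) = 483 \left(-20\right) = -9660$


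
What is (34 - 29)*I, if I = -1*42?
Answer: -210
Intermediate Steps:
I = -42
(34 - 29)*I = (34 - 29)*(-42) = 5*(-42) = -210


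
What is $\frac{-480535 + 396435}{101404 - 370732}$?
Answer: $\frac{21025}{67332} \approx 0.31226$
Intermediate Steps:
$\frac{-480535 + 396435}{101404 - 370732} = - \frac{84100}{-269328} = \left(-84100\right) \left(- \frac{1}{269328}\right) = \frac{21025}{67332}$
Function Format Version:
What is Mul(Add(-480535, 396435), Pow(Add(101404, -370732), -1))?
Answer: Rational(21025, 67332) ≈ 0.31226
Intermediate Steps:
Mul(Add(-480535, 396435), Pow(Add(101404, -370732), -1)) = Mul(-84100, Pow(-269328, -1)) = Mul(-84100, Rational(-1, 269328)) = Rational(21025, 67332)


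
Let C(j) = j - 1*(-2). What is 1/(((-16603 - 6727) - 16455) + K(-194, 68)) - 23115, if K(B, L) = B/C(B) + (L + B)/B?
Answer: -8563239841557/370462463 ≈ -23115.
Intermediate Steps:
C(j) = 2 + j (C(j) = j + 2 = 2 + j)
K(B, L) = B/(2 + B) + (B + L)/B (K(B, L) = B/(2 + B) + (L + B)/B = B/(2 + B) + (B + L)/B)
1/(((-16603 - 6727) - 16455) + K(-194, 68)) - 23115 = 1/(((-16603 - 6727) - 16455) + (1 - 194/(2 - 194) + 68/(-194))) - 23115 = 1/((-23330 - 16455) + (1 - 194/(-192) + 68*(-1/194))) - 23115 = 1/(-39785 + (1 - 194*(-1/192) - 34/97)) - 23115 = 1/(-39785 + (1 + 97/96 - 34/97)) - 23115 = 1/(-39785 + 15457/9312) - 23115 = 1/(-370462463/9312) - 23115 = -9312/370462463 - 23115 = -8563239841557/370462463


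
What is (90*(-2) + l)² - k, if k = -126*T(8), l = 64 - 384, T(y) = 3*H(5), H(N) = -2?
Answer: 249244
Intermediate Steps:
T(y) = -6 (T(y) = 3*(-2) = -6)
l = -320
k = 756 (k = -126*(-6) = 756)
(90*(-2) + l)² - k = (90*(-2) - 320)² - 1*756 = (-180 - 320)² - 756 = (-500)² - 756 = 250000 - 756 = 249244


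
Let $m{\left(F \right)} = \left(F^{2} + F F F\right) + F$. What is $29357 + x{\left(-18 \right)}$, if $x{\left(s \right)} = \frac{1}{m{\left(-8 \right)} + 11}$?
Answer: $\frac{13063864}{445} \approx 29357.0$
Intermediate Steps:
$m{\left(F \right)} = F + F^{2} + F^{3}$ ($m{\left(F \right)} = \left(F^{2} + F^{2} F\right) + F = \left(F^{2} + F^{3}\right) + F = F + F^{2} + F^{3}$)
$x{\left(s \right)} = - \frac{1}{445}$ ($x{\left(s \right)} = \frac{1}{- 8 \left(1 - 8 + \left(-8\right)^{2}\right) + 11} = \frac{1}{- 8 \left(1 - 8 + 64\right) + 11} = \frac{1}{\left(-8\right) 57 + 11} = \frac{1}{-456 + 11} = \frac{1}{-445} = - \frac{1}{445}$)
$29357 + x{\left(-18 \right)} = 29357 - \frac{1}{445} = \frac{13063864}{445}$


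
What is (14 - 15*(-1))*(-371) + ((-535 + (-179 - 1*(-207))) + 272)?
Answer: -10994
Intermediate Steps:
(14 - 15*(-1))*(-371) + ((-535 + (-179 - 1*(-207))) + 272) = (14 + 15)*(-371) + ((-535 + (-179 + 207)) + 272) = 29*(-371) + ((-535 + 28) + 272) = -10759 + (-507 + 272) = -10759 - 235 = -10994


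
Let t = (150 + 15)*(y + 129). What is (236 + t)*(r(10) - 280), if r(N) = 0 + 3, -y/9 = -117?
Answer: -54088682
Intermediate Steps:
y = 1053 (y = -9*(-117) = 1053)
r(N) = 3
t = 195030 (t = (150 + 15)*(1053 + 129) = 165*1182 = 195030)
(236 + t)*(r(10) - 280) = (236 + 195030)*(3 - 280) = 195266*(-277) = -54088682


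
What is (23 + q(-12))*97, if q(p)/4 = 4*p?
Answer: -16393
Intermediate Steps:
q(p) = 16*p (q(p) = 4*(4*p) = 16*p)
(23 + q(-12))*97 = (23 + 16*(-12))*97 = (23 - 192)*97 = -169*97 = -16393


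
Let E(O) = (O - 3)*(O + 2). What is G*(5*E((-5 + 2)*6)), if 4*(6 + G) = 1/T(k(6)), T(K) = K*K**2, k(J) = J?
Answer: -181405/18 ≈ -10078.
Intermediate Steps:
T(K) = K**3
E(O) = (-3 + O)*(2 + O)
G = -5183/864 (G = -6 + 1/(4*(6**3)) = -6 + (1/4)/216 = -6 + (1/4)*(1/216) = -6 + 1/864 = -5183/864 ≈ -5.9988)
G*(5*E((-5 + 2)*6)) = -25915*(-6 + ((-5 + 2)*6)**2 - (-5 + 2)*6)/864 = -25915*(-6 + (-3*6)**2 - (-3)*6)/864 = -25915*(-6 + (-18)**2 - 1*(-18))/864 = -25915*(-6 + 324 + 18)/864 = -25915*336/864 = -5183/864*1680 = -181405/18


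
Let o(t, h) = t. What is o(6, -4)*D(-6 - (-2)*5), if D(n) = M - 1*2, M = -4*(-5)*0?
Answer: -12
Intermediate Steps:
M = 0 (M = 20*0 = 0)
D(n) = -2 (D(n) = 0 - 1*2 = 0 - 2 = -2)
o(6, -4)*D(-6 - (-2)*5) = 6*(-2) = -12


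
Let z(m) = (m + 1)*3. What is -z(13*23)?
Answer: -900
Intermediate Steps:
z(m) = 3 + 3*m (z(m) = (1 + m)*3 = 3 + 3*m)
-z(13*23) = -(3 + 3*(13*23)) = -(3 + 3*299) = -(3 + 897) = -1*900 = -900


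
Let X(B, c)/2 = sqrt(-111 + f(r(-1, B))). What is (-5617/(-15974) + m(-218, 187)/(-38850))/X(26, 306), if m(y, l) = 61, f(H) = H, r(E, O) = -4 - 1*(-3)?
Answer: -7758787*I*sqrt(7)/1241179800 ≈ -0.016539*I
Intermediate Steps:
r(E, O) = -1 (r(E, O) = -4 + 3 = -1)
X(B, c) = 8*I*sqrt(7) (X(B, c) = 2*sqrt(-111 - 1) = 2*sqrt(-112) = 2*(4*I*sqrt(7)) = 8*I*sqrt(7))
(-5617/(-15974) + m(-218, 187)/(-38850))/X(26, 306) = (-5617/(-15974) + 61/(-38850))/((8*I*sqrt(7))) = (-5617*(-1/15974) + 61*(-1/38850))*(-I*sqrt(7)/56) = (5617/15974 - 61/38850)*(-I*sqrt(7)/56) = 7758787*(-I*sqrt(7)/56)/22163925 = -7758787*I*sqrt(7)/1241179800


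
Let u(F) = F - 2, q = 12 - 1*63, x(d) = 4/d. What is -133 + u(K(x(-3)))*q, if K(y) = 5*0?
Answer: -31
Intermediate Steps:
K(y) = 0
q = -51 (q = 12 - 63 = -51)
u(F) = -2 + F
-133 + u(K(x(-3)))*q = -133 + (-2 + 0)*(-51) = -133 - 2*(-51) = -133 + 102 = -31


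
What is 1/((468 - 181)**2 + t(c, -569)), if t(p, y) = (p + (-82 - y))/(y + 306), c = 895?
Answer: 263/21661665 ≈ 1.2141e-5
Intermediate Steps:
t(p, y) = (-82 + p - y)/(306 + y)
1/((468 - 181)**2 + t(c, -569)) = 1/((468 - 181)**2 + (-82 + 895 - 1*(-569))/(306 - 569)) = 1/(287**2 + (-82 + 895 + 569)/(-263)) = 1/(82369 - 1/263*1382) = 1/(82369 - 1382/263) = 1/(21661665/263) = 263/21661665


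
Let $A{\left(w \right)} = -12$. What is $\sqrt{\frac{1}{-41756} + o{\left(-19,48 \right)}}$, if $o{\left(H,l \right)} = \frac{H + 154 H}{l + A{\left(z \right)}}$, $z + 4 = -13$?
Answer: $\frac{2 i \sqrt{20057797331}}{31317} \approx 9.0446 i$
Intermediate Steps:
$z = -17$ ($z = -4 - 13 = -17$)
$o{\left(H,l \right)} = \frac{155 H}{-12 + l}$ ($o{\left(H,l \right)} = \frac{H + 154 H}{l - 12} = \frac{155 H}{-12 + l}$)
$\sqrt{\frac{1}{-41756} + o{\left(-19,48 \right)}} = \sqrt{\frac{1}{-41756} + 155 \left(-19\right) \frac{1}{-12 + 48}} = \sqrt{- \frac{1}{41756} + 155 \left(-19\right) \frac{1}{36}} = \sqrt{- \frac{1}{41756} - \frac{2945}{36}} = \sqrt{- \frac{7685716}{93951}} = \frac{2 i \sqrt{20057797331}}{31317}$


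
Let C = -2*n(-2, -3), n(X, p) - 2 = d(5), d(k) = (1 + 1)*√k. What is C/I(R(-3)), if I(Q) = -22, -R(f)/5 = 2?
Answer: 2/11 + 2*√5/11 ≈ 0.58838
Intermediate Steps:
R(f) = -10 (R(f) = -5*2 = -10)
d(k) = 2*√k
n(X, p) = 2 + 2*√5
C = -4 - 4*√5 (C = -2*(2 + 2*√5) = -4 - 4*√5 ≈ -12.944)
C/I(R(-3)) = (-4 - 4*√5)/(-22) = (-4 - 4*√5)*(-1/22) = 2/11 + 2*√5/11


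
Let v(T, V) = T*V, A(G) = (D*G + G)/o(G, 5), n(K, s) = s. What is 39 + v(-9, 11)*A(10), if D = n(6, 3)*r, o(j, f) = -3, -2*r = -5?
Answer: 2844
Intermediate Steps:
r = 5/2 (r = -1/2*(-5) = 5/2 ≈ 2.5000)
D = 15/2 (D = 3*(5/2) = 15/2 ≈ 7.5000)
A(G) = -17*G/6 (A(G) = (15*G/2 + G)/(-3) = (17*G/2)*(-1/3) = -17*G/6)
39 + v(-9, 11)*A(10) = 39 + (-9*11)*(-17/6*10) = 39 - 99*(-85/3) = 39 + 2805 = 2844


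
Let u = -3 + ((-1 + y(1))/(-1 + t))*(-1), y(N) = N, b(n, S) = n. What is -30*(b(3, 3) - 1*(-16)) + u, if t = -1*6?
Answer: -573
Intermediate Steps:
t = -6
u = -3 (u = -3 + ((-1 + 1)/(-1 - 6))*(-1) = -3 + (0/(-7))*(-1) = -3 + (0*(-1/7))*(-1) = -3 + 0*(-1) = -3 + 0 = -3)
-30*(b(3, 3) - 1*(-16)) + u = -30*(3 - 1*(-16)) - 3 = -30*(3 + 16) - 3 = -30*19 - 3 = -570 - 3 = -573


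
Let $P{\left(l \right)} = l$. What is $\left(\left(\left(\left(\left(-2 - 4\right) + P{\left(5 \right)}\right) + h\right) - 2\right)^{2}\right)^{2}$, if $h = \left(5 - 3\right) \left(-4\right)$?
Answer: $14641$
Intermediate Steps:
$h = -8$ ($h = 2 \left(-4\right) = -8$)
$\left(\left(\left(\left(\left(-2 - 4\right) + P{\left(5 \right)}\right) + h\right) - 2\right)^{2}\right)^{2} = \left(\left(\left(\left(\left(-2 - 4\right) + 5\right) - 8\right) - 2\right)^{2}\right)^{2} = \left(\left(\left(\left(-6 + 5\right) - 8\right) - 2\right)^{2}\right)^{2} = \left(\left(\left(-1 - 8\right) - 2\right)^{2}\right)^{2} = \left(\left(-9 - 2\right)^{2}\right)^{2} = \left(\left(-11\right)^{2}\right)^{2} = 121^{2} = 14641$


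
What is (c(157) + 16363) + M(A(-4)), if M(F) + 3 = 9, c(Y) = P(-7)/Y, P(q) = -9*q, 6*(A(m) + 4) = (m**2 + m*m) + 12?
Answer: 2569996/157 ≈ 16369.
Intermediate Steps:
A(m) = -2 + m**2/3 (A(m) = -4 + ((m**2 + m*m) + 12)/6 = -4 + ((m**2 + m**2) + 12)/6 = -4 + (2*m**2 + 12)/6 = -4 + (12 + 2*m**2)/6 = -4 + (2 + m**2/3) = -2 + m**2/3)
c(Y) = 63/Y (c(Y) = (-9*(-7))/Y = 63/Y)
M(F) = 6 (M(F) = -3 + 9 = 6)
(c(157) + 16363) + M(A(-4)) = (63/157 + 16363) + 6 = 2569054/157 + 6 = 2569996/157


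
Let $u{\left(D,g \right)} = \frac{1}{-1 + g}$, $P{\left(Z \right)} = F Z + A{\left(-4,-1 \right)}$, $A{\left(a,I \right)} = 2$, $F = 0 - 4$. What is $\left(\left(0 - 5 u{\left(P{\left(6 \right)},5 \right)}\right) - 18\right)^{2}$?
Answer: $\frac{5929}{16} \approx 370.56$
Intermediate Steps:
$F = -4$
$P{\left(Z \right)} = 2 - 4 Z$ ($P{\left(Z \right)} = - 4 Z + 2 = 2 - 4 Z$)
$\left(\left(0 - 5 u{\left(P{\left(6 \right)},5 \right)}\right) - 18\right)^{2} = \left(\left(0 - \frac{5}{-1 + 5}\right) - 18\right)^{2} = \left(\left(0 - \frac{5}{4}\right) - 18\right)^{2} = \left(- \frac{5}{4} - 18\right)^{2} = \left(- \frac{77}{4}\right)^{2} = \frac{5929}{16}$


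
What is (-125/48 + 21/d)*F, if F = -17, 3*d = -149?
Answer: 368033/7152 ≈ 51.459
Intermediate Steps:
d = -149/3 (d = (⅓)*(-149) = -149/3 ≈ -49.667)
(-125/48 + 21/d)*F = (-125/48 + 21/(-149/3))*(-17) = (-125*1/48 + 21*(-3/149))*(-17) = (-125/48 - 63/149)*(-17) = -21649/7152*(-17) = 368033/7152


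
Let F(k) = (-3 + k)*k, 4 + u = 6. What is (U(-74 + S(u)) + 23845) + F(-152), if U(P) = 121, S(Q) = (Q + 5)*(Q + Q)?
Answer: 47526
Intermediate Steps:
u = 2 (u = -4 + 6 = 2)
S(Q) = 2*Q*(5 + Q) (S(Q) = (5 + Q)*(2*Q) = 2*Q*(5 + Q))
F(k) = k*(-3 + k)
(U(-74 + S(u)) + 23845) + F(-152) = (121 + 23845) - 152*(-3 - 152) = 23966 - 152*(-155) = 23966 + 23560 = 47526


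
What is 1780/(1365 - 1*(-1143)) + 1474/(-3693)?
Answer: 239729/771837 ≈ 0.31060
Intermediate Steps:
1780/(1365 - 1*(-1143)) + 1474/(-3693) = 1780/(1365 + 1143) + 1474*(-1/3693) = 1780/2508 - 1474/3693 = 1780*(1/2508) - 1474/3693 = 445/627 - 1474/3693 = 239729/771837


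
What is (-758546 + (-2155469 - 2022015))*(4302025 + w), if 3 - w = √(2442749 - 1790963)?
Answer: -21234939268840 + 4936030*√651786 ≈ -2.1231e+13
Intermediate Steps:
w = 3 - √651786 (w = 3 - √(2442749 - 1790963) = 3 - √651786 ≈ -804.33)
(-758546 + (-2155469 - 2022015))*(4302025 + w) = (-758546 + (-2155469 - 2022015))*(4302025 + (3 - √651786)) = (-758546 - 4177484)*(4302028 - √651786) = -4936030*(4302028 - √651786) = -21234939268840 + 4936030*√651786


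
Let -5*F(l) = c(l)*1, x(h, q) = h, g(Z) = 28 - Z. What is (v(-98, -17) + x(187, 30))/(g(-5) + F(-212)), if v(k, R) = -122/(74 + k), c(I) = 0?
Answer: 2305/396 ≈ 5.8207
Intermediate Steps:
F(l) = 0 (F(l) = -0 = -⅕*0 = 0)
(v(-98, -17) + x(187, 30))/(g(-5) + F(-212)) = (-122/(74 - 98) + 187)/((28 - 1*(-5)) + 0) = (-122/(-24) + 187)/((28 + 5) + 0) = (-122*(-1/24) + 187)/(33 + 0) = (61/12 + 187)/33 = (2305/12)*(1/33) = 2305/396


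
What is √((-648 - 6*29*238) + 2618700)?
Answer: 16*√10065 ≈ 1605.2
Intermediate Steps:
√((-648 - 6*29*238) + 2618700) = √((-648 - 174*238) + 2618700) = √((-648 - 41412) + 2618700) = √(-42060 + 2618700) = √2576640 = 16*√10065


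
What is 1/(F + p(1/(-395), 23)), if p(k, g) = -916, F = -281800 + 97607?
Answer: -1/185109 ≈ -5.4022e-6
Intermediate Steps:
F = -184193
1/(F + p(1/(-395), 23)) = 1/(-184193 - 916) = 1/(-185109) = -1/185109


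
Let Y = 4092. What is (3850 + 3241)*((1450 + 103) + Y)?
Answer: 40028695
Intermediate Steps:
(3850 + 3241)*((1450 + 103) + Y) = (3850 + 3241)*((1450 + 103) + 4092) = 7091*(1553 + 4092) = 7091*5645 = 40028695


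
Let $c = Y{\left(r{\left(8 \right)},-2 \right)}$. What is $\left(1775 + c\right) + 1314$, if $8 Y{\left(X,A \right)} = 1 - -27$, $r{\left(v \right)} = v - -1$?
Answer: $\frac{6185}{2} \approx 3092.5$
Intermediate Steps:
$r{\left(v \right)} = 1 + v$ ($r{\left(v \right)} = v + 1 = 1 + v$)
$Y{\left(X,A \right)} = \frac{7}{2}$ ($Y{\left(X,A \right)} = \frac{1 - -27}{8} = \frac{1 + 27}{8} = \frac{1}{8} \cdot 28 = \frac{7}{2}$)
$c = \frac{7}{2} \approx 3.5$
$\left(1775 + c\right) + 1314 = \left(1775 + \frac{7}{2}\right) + 1314 = \frac{3557}{2} + 1314 = \frac{6185}{2}$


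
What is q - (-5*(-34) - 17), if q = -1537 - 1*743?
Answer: -2433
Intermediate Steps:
q = -2280 (q = -1537 - 743 = -2280)
q - (-5*(-34) - 17) = -2280 - (-5*(-34) - 17) = -2280 - (170 - 17) = -2280 - 1*153 = -2280 - 153 = -2433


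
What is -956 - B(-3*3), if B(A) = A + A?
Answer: -938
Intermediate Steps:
B(A) = 2*A
-956 - B(-3*3) = -956 - 2*(-3*3) = -956 - 2*(-9) = -956 - 1*(-18) = -956 + 18 = -938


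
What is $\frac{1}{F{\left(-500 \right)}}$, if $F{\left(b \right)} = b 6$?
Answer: $- \frac{1}{3000} \approx -0.00033333$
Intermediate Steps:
$F{\left(b \right)} = 6 b$
$\frac{1}{F{\left(-500 \right)}} = \frac{1}{6 \left(-500\right)} = \frac{1}{-3000} = - \frac{1}{3000}$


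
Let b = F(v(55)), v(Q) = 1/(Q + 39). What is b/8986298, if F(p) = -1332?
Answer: -666/4493149 ≈ -0.00014823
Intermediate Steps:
v(Q) = 1/(39 + Q)
b = -1332
b/8986298 = -1332/8986298 = -1332*1/8986298 = -666/4493149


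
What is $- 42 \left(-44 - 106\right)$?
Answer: $6300$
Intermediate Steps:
$- 42 \left(-44 - 106\right) = \left(-42\right) \left(-150\right) = 6300$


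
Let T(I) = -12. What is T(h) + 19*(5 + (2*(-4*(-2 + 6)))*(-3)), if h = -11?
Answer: 1907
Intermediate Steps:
T(h) + 19*(5 + (2*(-4*(-2 + 6)))*(-3)) = -12 + 19*(5 + (2*(-4*(-2 + 6)))*(-3)) = -12 + 19*(5 + (2*(-4*4))*(-3)) = -12 + 19*(5 + (2*(-16))*(-3)) = -12 + 19*(5 - 32*(-3)) = -12 + 19*(5 + 96) = -12 + 19*101 = -12 + 1919 = 1907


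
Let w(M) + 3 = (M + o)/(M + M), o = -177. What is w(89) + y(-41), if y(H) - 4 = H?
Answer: -3604/89 ≈ -40.494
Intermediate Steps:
y(H) = 4 + H
w(M) = -3 + (-177 + M)/(2*M) (w(M) = -3 + (M - 177)/(M + M) = -3 + (-177 + M)/((2*M)) = -3 + (-177 + M)*(1/(2*M)) = -3 + (-177 + M)/(2*M))
w(89) + y(-41) = (1/2)*(-177 - 5*89)/89 + (4 - 41) = (1/2)*(1/89)*(-177 - 445) - 37 = (1/2)*(1/89)*(-622) - 37 = -311/89 - 37 = -3604/89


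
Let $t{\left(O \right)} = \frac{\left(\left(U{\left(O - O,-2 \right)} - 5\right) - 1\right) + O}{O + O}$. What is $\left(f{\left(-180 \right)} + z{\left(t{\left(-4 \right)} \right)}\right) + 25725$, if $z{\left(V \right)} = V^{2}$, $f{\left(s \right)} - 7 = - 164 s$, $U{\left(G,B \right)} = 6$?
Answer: $\frac{221009}{4} \approx 55252.0$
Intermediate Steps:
$f{\left(s \right)} = 7 - 164 s$
$t{\left(O \right)} = \frac{1}{2}$ ($t{\left(O \right)} = \frac{\left(\left(6 - 5\right) - 1\right) + O}{O + O} = \frac{\left(1 - 1\right) + O}{2 O} = \left(0 + O\right) \frac{1}{2 O} = O \frac{1}{2 O} = \frac{1}{2}$)
$\left(f{\left(-180 \right)} + z{\left(t{\left(-4 \right)} \right)}\right) + 25725 = \left(\left(7 - -29520\right) + \left(\frac{1}{2}\right)^{2}\right) + 25725 = \left(\left(7 + 29520\right) + \frac{1}{4}\right) + 25725 = \left(29527 + \frac{1}{4}\right) + 25725 = \frac{118109}{4} + 25725 = \frac{221009}{4}$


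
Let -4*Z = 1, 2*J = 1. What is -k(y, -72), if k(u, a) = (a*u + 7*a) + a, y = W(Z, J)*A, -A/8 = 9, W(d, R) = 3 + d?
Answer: -13680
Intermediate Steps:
J = ½ (J = (½)*1 = ½ ≈ 0.50000)
Z = -¼ (Z = -¼*1 = -¼ ≈ -0.25000)
A = -72 (A = -8*9 = -72)
y = -198 (y = (3 - ¼)*(-72) = (11/4)*(-72) = -198)
k(u, a) = 8*a + a*u (k(u, a) = (7*a + a*u) + a = 8*a + a*u)
-k(y, -72) = -(-72)*(8 - 198) = -(-72)*(-190) = -1*13680 = -13680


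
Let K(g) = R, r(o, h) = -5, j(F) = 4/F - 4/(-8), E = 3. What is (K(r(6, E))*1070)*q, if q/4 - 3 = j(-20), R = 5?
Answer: 70620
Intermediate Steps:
j(F) = ½ + 4/F (j(F) = 4/F - 4*(-⅛) = 4/F + ½ = ½ + 4/F)
K(g) = 5
q = 66/5 (q = 12 + 4*((½)*(8 - 20)/(-20)) = 12 + 4*((½)*(-1/20)*(-12)) = 12 + 4*(3/10) = 12 + 6/5 = 66/5 ≈ 13.200)
(K(r(6, E))*1070)*q = (5*1070)*(66/5) = 5350*(66/5) = 70620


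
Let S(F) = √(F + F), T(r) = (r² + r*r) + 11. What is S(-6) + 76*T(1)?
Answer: 988 + 2*I*√3 ≈ 988.0 + 3.4641*I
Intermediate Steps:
T(r) = 11 + 2*r² (T(r) = (r² + r²) + 11 = 2*r² + 11 = 11 + 2*r²)
S(F) = √2*√F (S(F) = √(2*F) = √2*√F)
S(-6) + 76*T(1) = √2*√(-6) + 76*(11 + 2*1²) = √2*(I*√6) + 76*(11 + 2*1) = 2*I*√3 + 76*(11 + 2) = 2*I*√3 + 76*13 = 2*I*√3 + 988 = 988 + 2*I*√3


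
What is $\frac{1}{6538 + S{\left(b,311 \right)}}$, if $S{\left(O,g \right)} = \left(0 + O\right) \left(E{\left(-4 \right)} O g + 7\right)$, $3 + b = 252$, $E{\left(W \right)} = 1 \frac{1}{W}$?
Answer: $- \frac{4}{19249187} \approx -2.078 \cdot 10^{-7}$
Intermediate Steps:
$E{\left(W \right)} = \frac{1}{W}$
$b = 249$ ($b = -3 + 252 = 249$)
$S{\left(O,g \right)} = O \left(7 - \frac{O g}{4}\right)$ ($S{\left(O,g \right)} = \left(0 + O\right) \left(\frac{O}{-4} g + 7\right) = O \left(- \frac{O}{4} g + 7\right) = O \left(- \frac{O g}{4} + 7\right) = O \left(7 - \frac{O g}{4}\right)$)
$\frac{1}{6538 + S{\left(b,311 \right)}} = \frac{1}{6538 + \frac{1}{4} \cdot 249 \left(28 - 249 \cdot 311\right)} = \frac{1}{6538 + \frac{1}{4} \cdot 249 \left(28 - 77439\right)} = \frac{1}{6538 + \frac{1}{4} \cdot 249 \left(-77411\right)} = \frac{1}{6538 - \frac{19275339}{4}} = \frac{1}{- \frac{19249187}{4}} = - \frac{4}{19249187}$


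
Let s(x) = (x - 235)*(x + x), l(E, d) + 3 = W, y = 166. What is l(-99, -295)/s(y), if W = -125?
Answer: 32/5727 ≈ 0.0055876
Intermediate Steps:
l(E, d) = -128 (l(E, d) = -3 - 125 = -128)
s(x) = 2*x*(-235 + x) (s(x) = (-235 + x)*(2*x) = 2*x*(-235 + x))
l(-99, -295)/s(y) = -128*1/(332*(-235 + 166)) = -128/(2*166*(-69)) = -128/(-22908) = -128*(-1/22908) = 32/5727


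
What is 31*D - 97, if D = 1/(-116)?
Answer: -11283/116 ≈ -97.267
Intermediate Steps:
D = -1/116 ≈ -0.0086207
31*D - 97 = 31*(-1/116) - 97 = -31/116 - 97 = -11283/116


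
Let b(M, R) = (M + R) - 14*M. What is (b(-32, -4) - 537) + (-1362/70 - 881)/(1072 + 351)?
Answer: -6257141/49805 ≈ -125.63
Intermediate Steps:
b(M, R) = R - 13*M
(b(-32, -4) - 537) + (-1362/70 - 881)/(1072 + 351) = ((-4 - 13*(-32)) - 537) + (-1362/70 - 881)/(1072 + 351) = ((-4 + 416) - 537) + (-1362*1/70 - 881)/1423 = (412 - 537) + (-681/35 - 881)*(1/1423) = -125 - 31516/35*1/1423 = -125 - 31516/49805 = -6257141/49805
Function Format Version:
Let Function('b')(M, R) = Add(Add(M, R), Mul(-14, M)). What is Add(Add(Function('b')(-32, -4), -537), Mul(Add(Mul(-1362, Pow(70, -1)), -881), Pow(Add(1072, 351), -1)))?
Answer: Rational(-6257141, 49805) ≈ -125.63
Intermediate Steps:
Function('b')(M, R) = Add(R, Mul(-13, M))
Add(Add(Function('b')(-32, -4), -537), Mul(Add(Mul(-1362, Pow(70, -1)), -881), Pow(Add(1072, 351), -1))) = Add(Add(Add(-4, Mul(-13, -32)), -537), Mul(Add(Mul(-1362, Pow(70, -1)), -881), Pow(Add(1072, 351), -1))) = Add(Add(Add(-4, 416), -537), Mul(Add(Mul(-1362, Rational(1, 70)), -881), Pow(1423, -1))) = Add(Add(412, -537), Mul(Add(Rational(-681, 35), -881), Rational(1, 1423))) = Add(-125, Mul(Rational(-31516, 35), Rational(1, 1423))) = Add(-125, Rational(-31516, 49805)) = Rational(-6257141, 49805)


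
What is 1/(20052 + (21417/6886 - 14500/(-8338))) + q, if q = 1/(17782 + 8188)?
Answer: 120120595011/1359380038261070 ≈ 8.8364e-5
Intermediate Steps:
q = 1/25970 ≈ 3.8506e-5
1/(20052 + (21417/6886 - 14500/(-8338))) + q = 1/(20052 + (21417/6886 - 14500/(-8338))) + 1/25970 = 1/(20052 + (21417*(1/6886) - 14500*(-1/8338))) + 1/25970 = 1/(20052 + (1947/626 + 7250/4169)) + 1/25970 = 1/(20052 + 12655543/2609794) + 1/25970 = 1/(52344244831/2609794) + 1/25970 = 2609794/52344244831 + 1/25970 = 120120595011/1359380038261070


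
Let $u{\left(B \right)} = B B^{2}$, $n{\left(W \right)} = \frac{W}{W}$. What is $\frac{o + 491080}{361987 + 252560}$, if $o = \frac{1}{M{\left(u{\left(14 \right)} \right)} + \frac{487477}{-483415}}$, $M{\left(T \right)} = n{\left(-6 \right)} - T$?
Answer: $\frac{651415076704345}{815193413375634} \approx 0.79909$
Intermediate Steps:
$n{\left(W \right)} = 1$
$u{\left(B \right)} = B^{3}$
$M{\left(T \right)} = 1 - T$
$o = - \frac{483415}{1326494822}$ ($o = \frac{1}{\left(1 - 14^{3}\right) + \frac{487477}{-483415}} = \frac{1}{\left(1 - 2744\right) + 487477 \left(- \frac{1}{483415}\right)} = \frac{1}{\left(1 - 2744\right) - \frac{487477}{483415}} = \frac{1}{-2743 - \frac{487477}{483415}} = \frac{1}{- \frac{1326494822}{483415}} = - \frac{483415}{1326494822} \approx -0.00036443$)
$\frac{o + 491080}{361987 + 252560} = \frac{- \frac{483415}{1326494822} + 491080}{361987 + 252560} = \frac{651415076704345}{1326494822 \cdot 614547} = \frac{651415076704345}{1326494822} \cdot \frac{1}{614547} = \frac{651415076704345}{815193413375634}$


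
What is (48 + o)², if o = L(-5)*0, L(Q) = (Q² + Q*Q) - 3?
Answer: 2304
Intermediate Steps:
L(Q) = -3 + 2*Q² (L(Q) = (Q² + Q²) - 3 = 2*Q² - 3 = -3 + 2*Q²)
o = 0 (o = (-3 + 2*(-5)²)*0 = (-3 + 2*25)*0 = (-3 + 50)*0 = 47*0 = 0)
(48 + o)² = (48 + 0)² = 48² = 2304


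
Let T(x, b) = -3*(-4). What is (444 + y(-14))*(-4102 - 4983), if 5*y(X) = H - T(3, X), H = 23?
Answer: -4053727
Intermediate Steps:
T(x, b) = 12
y(X) = 11/5 (y(X) = (23 - 1*12)/5 = (23 - 12)/5 = (1/5)*11 = 11/5)
(444 + y(-14))*(-4102 - 4983) = (444 + 11/5)*(-4102 - 4983) = (2231/5)*(-9085) = -4053727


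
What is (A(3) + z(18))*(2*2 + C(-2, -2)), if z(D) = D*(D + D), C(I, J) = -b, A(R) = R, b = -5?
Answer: 5859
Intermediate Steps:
C(I, J) = 5 (C(I, J) = -1*(-5) = 5)
z(D) = 2*D**2 (z(D) = D*(2*D) = 2*D**2)
(A(3) + z(18))*(2*2 + C(-2, -2)) = (3 + 2*18**2)*(2*2 + 5) = (3 + 2*324)*(4 + 5) = (3 + 648)*9 = 651*9 = 5859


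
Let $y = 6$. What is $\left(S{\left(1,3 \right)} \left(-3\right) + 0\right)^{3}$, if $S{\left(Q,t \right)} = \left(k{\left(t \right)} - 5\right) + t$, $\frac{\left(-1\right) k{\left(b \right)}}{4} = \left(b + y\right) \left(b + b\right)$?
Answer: $279726264$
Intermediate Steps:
$k{\left(b \right)} = - 8 b \left(6 + b\right)$ ($k{\left(b \right)} = - 4 \left(b + 6\right) \left(b + b\right) = - 4 \left(6 + b\right) 2 b = - 4 \cdot 2 b \left(6 + b\right) = - 8 b \left(6 + b\right)$)
$S{\left(Q,t \right)} = -5 + t - 8 t \left(6 + t\right)$ ($S{\left(Q,t \right)} = \left(- 8 t \left(6 + t\right) - 5\right) + t = \left(-5 - 8 t \left(6 + t\right)\right) + t = -5 + t - 8 t \left(6 + t\right)$)
$\left(S{\left(1,3 \right)} \left(-3\right) + 0\right)^{3} = \left(\left(-5 + 3 - 24 \left(6 + 3\right)\right) \left(-3\right) + 0\right)^{3} = \left(\left(-5 + 3 - 24 \cdot 9\right) \left(-3\right) + 0\right)^{3} = \left(\left(-5 + 3 - 216\right) \left(-3\right) + 0\right)^{3} = \left(\left(-218\right) \left(-3\right) + 0\right)^{3} = \left(654 + 0\right)^{3} = 654^{3} = 279726264$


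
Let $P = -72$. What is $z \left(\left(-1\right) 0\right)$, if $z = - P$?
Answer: $0$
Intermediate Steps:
$z = 72$ ($z = \left(-1\right) \left(-72\right) = 72$)
$z \left(\left(-1\right) 0\right) = 72 \left(\left(-1\right) 0\right) = 72 \cdot 0 = 0$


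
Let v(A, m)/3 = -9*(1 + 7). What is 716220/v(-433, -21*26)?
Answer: -19895/6 ≈ -3315.8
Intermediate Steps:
v(A, m) = -216 (v(A, m) = 3*(-9*(1 + 7)) = 3*(-9*8) = 3*(-72) = -216)
716220/v(-433, -21*26) = 716220/(-216) = 716220*(-1/216) = -19895/6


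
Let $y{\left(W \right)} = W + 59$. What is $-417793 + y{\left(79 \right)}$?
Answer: $-417655$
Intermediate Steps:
$y{\left(W \right)} = 59 + W$
$-417793 + y{\left(79 \right)} = -417793 + \left(59 + 79\right) = -417793 + 138 = -417655$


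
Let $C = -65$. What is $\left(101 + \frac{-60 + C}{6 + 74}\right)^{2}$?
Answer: $\frac{2531281}{256} \approx 9887.8$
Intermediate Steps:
$\left(101 + \frac{-60 + C}{6 + 74}\right)^{2} = \left(101 + \frac{-60 - 65}{6 + 74}\right)^{2} = \left(101 - \frac{125}{80}\right)^{2} = \left(101 - \frac{25}{16}\right)^{2} = \left(\frac{1591}{16}\right)^{2} = \frac{2531281}{256}$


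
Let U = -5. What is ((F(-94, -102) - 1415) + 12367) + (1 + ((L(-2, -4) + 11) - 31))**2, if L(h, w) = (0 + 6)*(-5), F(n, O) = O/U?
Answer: 66867/5 ≈ 13373.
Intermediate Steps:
F(n, O) = -O/5 (F(n, O) = O/(-5) = O*(-1/5) = -O/5)
L(h, w) = -30 (L(h, w) = 6*(-5) = -30)
((F(-94, -102) - 1415) + 12367) + (1 + ((L(-2, -4) + 11) - 31))**2 = ((-1/5*(-102) - 1415) + 12367) + (1 + ((-30 + 11) - 31))**2 = ((102/5 - 1415) + 12367) + (1 + (-19 - 31))**2 = (-6973/5 + 12367) + (1 - 50)**2 = 54862/5 + (-49)**2 = 54862/5 + 2401 = 66867/5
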